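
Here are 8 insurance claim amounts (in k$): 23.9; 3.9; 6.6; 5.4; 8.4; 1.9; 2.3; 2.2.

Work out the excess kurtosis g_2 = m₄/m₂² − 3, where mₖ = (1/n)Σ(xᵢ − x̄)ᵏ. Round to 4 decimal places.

x̄ = 6.8250
Σ(xᵢ − x̄)² = 370.7950 ⇒ m₂ = 46.34937
Σ(xᵢ − x̄)⁴ = 86553.3061 ⇒ m₄ = 10819.16326
m₂² = 2148.26456
g_2 = m₄/m₂² − 3 = 5.03623 − 3 ≈ 2.0362

2.0362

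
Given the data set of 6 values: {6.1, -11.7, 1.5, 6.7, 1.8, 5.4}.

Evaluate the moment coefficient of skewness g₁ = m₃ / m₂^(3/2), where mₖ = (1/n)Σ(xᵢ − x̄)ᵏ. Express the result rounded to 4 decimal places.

-1.4027

x̄ = (6.1 - 11.7 + 1.5 + 6.7 + 1.8 + 5.4) / 6 = 1.6333
deviations (xᵢ − x̄): 4.4667, -13.3333, -0.1333, 5.0667, 0.1667, 3.7667
Σ(xᵢ − x̄)² = 237.6333 ⇒ m₂ = 237.6333/6 = 39.60556
Σ(xᵢ − x̄)³ = -2097.7456 ⇒ m₃ = -2097.7456/6 = -349.62426
m₂^(3/2) = 39.60556^(1.5) = 249.24942
g₁ = m₃ / m₂^(3/2) = -349.62426 / 249.24942 ≈ -1.4027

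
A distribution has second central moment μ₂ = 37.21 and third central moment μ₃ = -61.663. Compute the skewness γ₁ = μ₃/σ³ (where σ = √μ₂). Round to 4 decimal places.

σ = √μ₂ = √37.21 = 6.10000
σ³ = μ₂^(3/2) = 226.98100
γ₁ = μ₃/σ³ = -61.663 / 226.98100 ≈ -0.2717

-0.2717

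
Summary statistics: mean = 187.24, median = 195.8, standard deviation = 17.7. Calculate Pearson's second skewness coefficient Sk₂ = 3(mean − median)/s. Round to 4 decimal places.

Sk₂ = 3(187.24 − 195.8) / 17.7 = 3 × -8.5600 / 17.7
    = -25.6800 / 17.7 ≈ -1.4508

-1.4508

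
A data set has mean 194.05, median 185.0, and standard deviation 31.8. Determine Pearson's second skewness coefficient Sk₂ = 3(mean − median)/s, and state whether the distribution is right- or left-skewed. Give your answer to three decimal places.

0.854, right-skewed

Sk₂ = 3(194.05 − 185.0) / 31.8 = 3 × 9.0500 / 31.8
    = 27.1500 / 31.8 ≈ 0.854
Sk₂ > 0 ⇒ mean > median ⇒ right-skewed (positive skew).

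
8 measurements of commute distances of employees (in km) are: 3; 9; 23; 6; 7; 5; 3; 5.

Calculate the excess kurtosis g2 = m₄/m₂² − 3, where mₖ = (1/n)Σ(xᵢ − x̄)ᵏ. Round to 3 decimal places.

2.130

x̄ = 7.6250
Σ(xᵢ − x̄)² = 297.8750 ⇒ m₂ = 37.23438
Σ(xᵢ − x̄)⁴ = 56901.3066 ⇒ m₄ = 7112.66333
m₂² = 1386.39868
g2 = m₄/m₂² − 3 = 5.13032 − 3 ≈ 2.130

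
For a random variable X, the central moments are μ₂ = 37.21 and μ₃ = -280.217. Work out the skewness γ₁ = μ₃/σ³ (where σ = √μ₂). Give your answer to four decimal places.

σ = √μ₂ = √37.21 = 6.10000
σ³ = μ₂^(3/2) = 226.98100
γ₁ = μ₃/σ³ = -280.217 / 226.98100 ≈ -1.2345

-1.2345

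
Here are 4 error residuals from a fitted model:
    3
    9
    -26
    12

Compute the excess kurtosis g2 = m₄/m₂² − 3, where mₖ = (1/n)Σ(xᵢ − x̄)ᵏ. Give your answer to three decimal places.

x̄ = -0.5000
Σ(xᵢ − x̄)² = 909.0000 ⇒ m₂ = 227.25000
Σ(xᵢ − x̄)⁴ = 455534.2500 ⇒ m₄ = 113883.56250
m₂² = 51642.56250
g2 = m₄/m₂² − 3 = 2.20523 − 3 ≈ -0.795

-0.795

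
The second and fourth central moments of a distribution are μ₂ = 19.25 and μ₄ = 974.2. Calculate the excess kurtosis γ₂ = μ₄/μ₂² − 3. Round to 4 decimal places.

μ₂² = 19.25² = 370.56250
μ₄/μ₂² = 974.2 / 370.56250 = 2.62898
γ₂ = 2.62898 − 3 ≈ -0.3710

-0.3710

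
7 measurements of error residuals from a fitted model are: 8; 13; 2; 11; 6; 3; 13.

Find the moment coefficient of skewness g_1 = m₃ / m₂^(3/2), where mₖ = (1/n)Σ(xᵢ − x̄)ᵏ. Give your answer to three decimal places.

x̄ = (8 + 13 + 2 + 11 + 6 + 3 + 13) / 7 = 8.0000
deviations (xᵢ − x̄): 0.0000, 5.0000, -6.0000, 3.0000, -2.0000, -5.0000, 5.0000
Σ(xᵢ − x̄)² = 124.0000 ⇒ m₂ = 124.0000/7 = 17.71429
Σ(xᵢ − x̄)³ = -72.0000 ⇒ m₃ = -72.0000/7 = -10.28571
m₂^(3/2) = 17.71429^(1.5) = 74.55649
g_1 = m₃ / m₂^(3/2) = -10.28571 / 74.55649 ≈ -0.138

-0.138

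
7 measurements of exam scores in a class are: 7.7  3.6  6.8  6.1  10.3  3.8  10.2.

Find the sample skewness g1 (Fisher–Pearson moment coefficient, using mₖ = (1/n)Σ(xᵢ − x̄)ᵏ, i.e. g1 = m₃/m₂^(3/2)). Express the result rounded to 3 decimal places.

0.051

x̄ = (7.7 + 3.6 + 6.8 + 6.1 + 10.3 + 3.8 + 10.2) / 7 = 6.9286
deviations (xᵢ − x̄): 0.7714, -3.3286, -0.1286, -0.8286, 3.3714, -3.1286, 3.2714
Σ(xᵢ − x̄)² = 44.2343 ⇒ m₂ = 44.2343/7 = 6.31918
Σ(xᵢ − x̄)³ = 5.7203 ⇒ m₃ = 5.7203/7 = 0.81719
m₂^(3/2) = 6.31918^(1.5) = 15.88516
g1 = m₃ / m₂^(3/2) = 0.81719 / 15.88516 ≈ 0.051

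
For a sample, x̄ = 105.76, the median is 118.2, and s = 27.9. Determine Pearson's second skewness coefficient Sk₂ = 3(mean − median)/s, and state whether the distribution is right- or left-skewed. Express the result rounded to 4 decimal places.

-1.3376, left-skewed

Sk₂ = 3(105.76 − 118.2) / 27.9 = 3 × -12.4400 / 27.9
    = -37.3200 / 27.9 ≈ -1.3376
Sk₂ < 0 ⇒ mean < median ⇒ left-skewed (negative skew).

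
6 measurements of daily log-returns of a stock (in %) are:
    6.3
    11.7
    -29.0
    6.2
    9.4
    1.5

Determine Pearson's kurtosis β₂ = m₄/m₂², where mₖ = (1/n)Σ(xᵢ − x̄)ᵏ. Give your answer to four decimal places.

3.8349

x̄ = 1.0167
Σ(xᵢ − x̄)² = 1140.4283 ⇒ m₂ = 190.07139
Σ(xᵢ − x̄)⁴ = 831268.3561 ⇒ m₄ = 138544.72602
m₂² = 36127.13287
β₂ = m₄/m₂² = 138544.72602 / 36127.13287 ≈ 3.8349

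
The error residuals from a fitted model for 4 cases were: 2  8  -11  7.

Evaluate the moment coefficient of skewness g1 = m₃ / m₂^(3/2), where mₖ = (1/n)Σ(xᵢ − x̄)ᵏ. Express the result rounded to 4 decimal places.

x̄ = (2 + 8 - 11 + 7) / 4 = 1.5000
deviations (xᵢ − x̄): 0.5000, 6.5000, -12.5000, 5.5000
Σ(xᵢ − x̄)² = 229.0000 ⇒ m₂ = 229.0000/4 = 57.25000
Σ(xᵢ − x̄)³ = -1512.0000 ⇒ m₃ = -1512.0000/4 = -378.00000
m₂^(3/2) = 57.25000^(1.5) = 433.17485
g1 = m₃ / m₂^(3/2) = -378.00000 / 433.17485 ≈ -0.8726

-0.8726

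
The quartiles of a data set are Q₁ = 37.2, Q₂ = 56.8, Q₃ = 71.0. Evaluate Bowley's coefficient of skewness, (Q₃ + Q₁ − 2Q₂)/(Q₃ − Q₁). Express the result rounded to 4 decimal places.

numerator: Q₃ + Q₁ − 2Q₂ = 71.0 + 37.2 − 2×56.8 = -5.4000
denominator: Q₃ − Q₁ = 71.0 − 37.2 = 33.8000
Bowley skewness = -5.4000 / 33.8000 ≈ -0.1598

-0.1598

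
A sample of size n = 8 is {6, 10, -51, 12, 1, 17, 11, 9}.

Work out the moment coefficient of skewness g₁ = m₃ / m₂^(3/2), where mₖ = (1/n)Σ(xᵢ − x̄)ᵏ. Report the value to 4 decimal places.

x̄ = (6 + 10 - 51 + 12 + 1 + 17 + 11 + 9) / 8 = 1.8750
deviations (xᵢ − x̄): 4.1250, 8.1250, -52.8750, 10.1250, -0.8750, 15.1250, 9.1250, 7.1250
Σ(xᵢ − x̄)² = 3344.8750 ⇒ m₂ = 3344.8750/8 = 418.10938
Σ(xᵢ − x̄)³ = -141600.6563 ⇒ m₃ = -141600.6563/8 = -17700.08203
m₂^(3/2) = 418.10938^(1.5) = 8549.38467
g₁ = m₃ / m₂^(3/2) = -17700.08203 / 8549.38467 ≈ -2.0703

-2.0703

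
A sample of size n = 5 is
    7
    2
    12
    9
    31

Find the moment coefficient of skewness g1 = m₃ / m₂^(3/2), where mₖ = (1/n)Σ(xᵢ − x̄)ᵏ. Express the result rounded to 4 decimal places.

x̄ = (7 + 2 + 12 + 9 + 31) / 5 = 12.2000
deviations (xᵢ − x̄): -5.2000, -10.2000, -0.2000, -3.2000, 18.8000
Σ(xᵢ − x̄)² = 494.8000 ⇒ m₂ = 494.8000/5 = 98.96000
Σ(xᵢ − x̄)³ = 5410.0800 ⇒ m₃ = 5410.0800/5 = 1082.01600
m₂^(3/2) = 98.96000^(1.5) = 984.44063
g1 = m₃ / m₂^(3/2) = 1082.01600 / 984.44063 ≈ 1.0991

1.0991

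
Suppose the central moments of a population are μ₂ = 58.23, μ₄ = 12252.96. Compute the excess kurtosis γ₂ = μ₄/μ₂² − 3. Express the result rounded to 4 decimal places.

0.6137

μ₂² = 58.23² = 3390.73290
μ₄/μ₂² = 12252.96 / 3390.73290 = 3.61366
γ₂ = 3.61366 − 3 ≈ 0.6137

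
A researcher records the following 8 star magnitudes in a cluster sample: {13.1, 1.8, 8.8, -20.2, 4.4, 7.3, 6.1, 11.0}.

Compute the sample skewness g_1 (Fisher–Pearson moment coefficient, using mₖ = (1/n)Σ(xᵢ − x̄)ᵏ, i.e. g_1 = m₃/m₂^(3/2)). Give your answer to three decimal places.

x̄ = (13.1 + 1.8 + 8.8 - 20.2 + 4.4 + 7.3 + 6.1 + 11.0) / 8 = 4.0375
deviations (xᵢ − x̄): 9.0625, -2.2375, 4.7625, -24.2375, 0.3625, 3.2625, 2.0625, 6.9625
Σ(xᵢ − x̄)² = 760.7787 ⇒ m₂ = 760.7787/8 = 95.09734
Σ(xᵢ − x̄)³ = -13016.2990 ⇒ m₃ = -13016.2990/8 = -1627.03738
m₂^(3/2) = 95.09734^(1.5) = 927.36901
g_1 = m₃ / m₂^(3/2) = -1627.03738 / 927.36901 ≈ -1.754

-1.754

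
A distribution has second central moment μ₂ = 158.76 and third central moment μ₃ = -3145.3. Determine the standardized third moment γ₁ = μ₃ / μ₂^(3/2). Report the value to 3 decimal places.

-1.572

σ = √μ₂ = √158.76 = 12.60000
σ³ = μ₂^(3/2) = 2000.37600
γ₁ = μ₃/σ³ = -3145.3 / 2000.37600 ≈ -1.572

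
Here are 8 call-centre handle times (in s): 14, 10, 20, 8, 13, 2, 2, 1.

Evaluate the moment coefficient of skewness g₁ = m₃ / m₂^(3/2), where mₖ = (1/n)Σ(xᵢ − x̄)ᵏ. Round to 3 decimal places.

x̄ = (14 + 10 + 20 + 8 + 13 + 2 + 2 + 1) / 8 = 8.7500
deviations (xᵢ − x̄): 5.2500, 1.2500, 11.2500, -0.7500, 4.2500, -6.7500, -6.7500, -7.7500
Σ(xᵢ − x̄)² = 325.5000 ⇒ m₂ = 325.5000/8 = 40.68750
Σ(xᵢ − x̄)³ = 566.2500 ⇒ m₃ = 566.2500/8 = 70.78125
m₂^(3/2) = 40.68750^(1.5) = 259.53236
g₁ = m₃ / m₂^(3/2) = 70.78125 / 259.53236 ≈ 0.273

0.273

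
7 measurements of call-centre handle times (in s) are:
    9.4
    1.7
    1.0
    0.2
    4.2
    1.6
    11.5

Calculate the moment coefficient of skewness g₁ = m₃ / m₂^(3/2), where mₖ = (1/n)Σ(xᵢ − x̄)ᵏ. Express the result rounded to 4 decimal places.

x̄ = (9.4 + 1.7 + 1.0 + 0.2 + 4.2 + 1.6 + 11.5) / 7 = 4.2286
deviations (xᵢ − x̄): 5.1714, -2.5286, -3.2286, -4.0286, -0.0286, -2.6286, 7.2714
Σ(xᵢ − x̄)² = 119.5743 ⇒ m₂ = 119.5743/7 = 17.08204
Σ(xᵢ − x̄)³ = 389.4066 ⇒ m₃ = 389.4066/7 = 55.62952
m₂^(3/2) = 17.08204^(1.5) = 70.60080
g₁ = m₃ / m₂^(3/2) = 55.62952 / 70.60080 ≈ 0.7879

0.7879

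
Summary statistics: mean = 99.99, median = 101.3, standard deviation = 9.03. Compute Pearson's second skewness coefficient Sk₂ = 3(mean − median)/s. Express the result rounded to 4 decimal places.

Sk₂ = 3(99.99 − 101.3) / 9.03 = 3 × -1.3100 / 9.03
    = -3.9300 / 9.03 ≈ -0.4352

-0.4352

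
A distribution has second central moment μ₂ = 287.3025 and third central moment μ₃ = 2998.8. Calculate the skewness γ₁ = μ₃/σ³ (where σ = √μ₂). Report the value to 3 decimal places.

σ = √μ₂ = √287.3025 = 16.95000
σ³ = μ₂^(3/2) = 4869.77738
γ₁ = μ₃/σ³ = 2998.8 / 4869.77738 ≈ 0.616

0.616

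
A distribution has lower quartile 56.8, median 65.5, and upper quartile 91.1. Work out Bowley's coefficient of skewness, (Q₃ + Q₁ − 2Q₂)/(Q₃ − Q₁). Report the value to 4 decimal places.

numerator: Q₃ + Q₁ − 2Q₂ = 91.1 + 56.8 − 2×65.5 = 16.9000
denominator: Q₃ − Q₁ = 91.1 − 56.8 = 34.3000
Bowley skewness = 16.9000 / 34.3000 ≈ 0.4927

0.4927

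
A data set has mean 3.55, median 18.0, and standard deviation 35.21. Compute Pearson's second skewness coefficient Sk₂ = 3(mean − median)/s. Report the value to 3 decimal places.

-1.231

Sk₂ = 3(3.55 − 18.0) / 35.21 = 3 × -14.4500 / 35.21
    = -43.3500 / 35.21 ≈ -1.231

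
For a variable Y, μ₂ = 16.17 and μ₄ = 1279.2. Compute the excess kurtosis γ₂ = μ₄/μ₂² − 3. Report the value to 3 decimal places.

1.892

μ₂² = 16.17² = 261.46890
μ₄/μ₂² = 1279.2 / 261.46890 = 4.89236
γ₂ = 4.89236 − 3 ≈ 1.892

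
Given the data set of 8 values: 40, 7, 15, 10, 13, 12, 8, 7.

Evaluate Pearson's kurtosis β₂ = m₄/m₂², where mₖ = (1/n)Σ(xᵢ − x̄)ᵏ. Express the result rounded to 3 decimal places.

5.355

x̄ = 14.0000
Σ(xᵢ − x̄)² = 832.0000 ⇒ m₂ = 104.00000
Σ(xᵢ − x̄)⁴ = 463348.0000 ⇒ m₄ = 57918.50000
m₂² = 10816.00000
β₂ = m₄/m₂² = 57918.50000 / 10816.00000 ≈ 5.355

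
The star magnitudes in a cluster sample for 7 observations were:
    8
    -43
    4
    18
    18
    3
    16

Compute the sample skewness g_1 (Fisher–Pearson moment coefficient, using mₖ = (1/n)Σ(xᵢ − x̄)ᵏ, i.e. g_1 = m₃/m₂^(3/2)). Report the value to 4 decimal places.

x̄ = (8 - 43 + 4 + 18 + 18 + 3 + 16) / 7 = 3.4286
deviations (xᵢ − x̄): 4.5714, -46.4286, 0.5714, 14.5714, 14.5714, -0.4286, 12.5714
Σ(xᵢ − x̄)² = 2759.7143 ⇒ m₂ = 2759.7143/7 = 394.24490
Σ(xᵢ − x̄)³ = -91811.7551 ⇒ m₃ = -91811.7551/7 = -13115.96501
m₂^(3/2) = 394.24490^(1.5) = 7827.96946
g_1 = m₃ / m₂^(3/2) = -13115.96501 / 7827.96946 ≈ -1.6755

-1.6755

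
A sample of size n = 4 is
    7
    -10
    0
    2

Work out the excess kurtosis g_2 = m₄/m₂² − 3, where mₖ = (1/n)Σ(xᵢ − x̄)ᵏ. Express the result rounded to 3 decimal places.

x̄ = -0.2500
Σ(xᵢ − x̄)² = 152.7500 ⇒ m₂ = 38.18750
Σ(xᵢ − x̄)⁴ = 11825.3281 ⇒ m₄ = 2956.33203
m₂² = 1458.28516
g_2 = m₄/m₂² − 3 = 2.02727 − 3 ≈ -0.973

-0.973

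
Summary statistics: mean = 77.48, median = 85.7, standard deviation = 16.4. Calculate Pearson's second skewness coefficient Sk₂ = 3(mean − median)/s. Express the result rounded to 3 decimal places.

-1.504

Sk₂ = 3(77.48 − 85.7) / 16.4 = 3 × -8.2200 / 16.4
    = -24.6600 / 16.4 ≈ -1.504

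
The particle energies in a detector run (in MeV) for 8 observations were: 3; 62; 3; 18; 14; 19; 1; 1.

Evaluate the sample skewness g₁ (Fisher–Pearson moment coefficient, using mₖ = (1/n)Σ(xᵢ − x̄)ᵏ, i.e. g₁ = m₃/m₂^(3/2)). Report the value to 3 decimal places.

1.687

x̄ = (3 + 62 + 3 + 18 + 14 + 19 + 1 + 1) / 8 = 15.1250
deviations (xᵢ − x̄): -12.1250, 46.8750, -12.1250, 2.8750, -1.1250, 3.8750, -14.1250, -14.1250
Σ(xᵢ − x̄)² = 2914.8750 ⇒ m₂ = 2914.8750/8 = 364.35938
Σ(xᵢ − x̄)³ = 93875.9063 ⇒ m₃ = 93875.9063/8 = 11734.48828
m₂^(3/2) = 364.35938^(1.5) = 6954.96458
g₁ = m₃ / m₂^(3/2) = 11734.48828 / 6954.96458 ≈ 1.687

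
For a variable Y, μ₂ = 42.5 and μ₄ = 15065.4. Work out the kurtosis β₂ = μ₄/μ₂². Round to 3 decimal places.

8.341

μ₂² = 42.5² = 1806.25000
μ₄/μ₂² = 15065.4 / 1806.25000 = 8.34071
β₂ ≈ 8.341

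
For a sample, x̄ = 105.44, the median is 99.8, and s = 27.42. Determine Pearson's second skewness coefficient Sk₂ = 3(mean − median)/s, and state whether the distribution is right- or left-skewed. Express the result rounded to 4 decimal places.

0.6171, right-skewed

Sk₂ = 3(105.44 − 99.8) / 27.42 = 3 × 5.6400 / 27.42
    = 16.9200 / 27.42 ≈ 0.6171
Sk₂ > 0 ⇒ mean > median ⇒ right-skewed (positive skew).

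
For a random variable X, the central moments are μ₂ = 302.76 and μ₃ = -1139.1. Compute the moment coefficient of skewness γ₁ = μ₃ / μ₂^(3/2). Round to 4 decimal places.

σ = √μ₂ = √302.76 = 17.40000
σ³ = μ₂^(3/2) = 5268.02400
γ₁ = μ₃/σ³ = -1139.1 / 5268.02400 ≈ -0.2162

-0.2162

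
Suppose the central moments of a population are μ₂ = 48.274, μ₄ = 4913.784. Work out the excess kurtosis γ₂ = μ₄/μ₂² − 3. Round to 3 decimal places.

-0.891

μ₂² = 48.274² = 2330.37908
μ₄/μ₂² = 4913.784 / 2330.37908 = 2.10858
γ₂ = 2.10858 − 3 ≈ -0.891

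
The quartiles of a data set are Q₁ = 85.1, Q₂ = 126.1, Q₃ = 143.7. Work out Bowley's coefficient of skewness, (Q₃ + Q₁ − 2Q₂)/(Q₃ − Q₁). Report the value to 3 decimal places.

-0.399

numerator: Q₃ + Q₁ − 2Q₂ = 143.7 + 85.1 − 2×126.1 = -23.4000
denominator: Q₃ − Q₁ = 143.7 − 85.1 = 58.6000
Bowley skewness = -23.4000 / 58.6000 ≈ -0.399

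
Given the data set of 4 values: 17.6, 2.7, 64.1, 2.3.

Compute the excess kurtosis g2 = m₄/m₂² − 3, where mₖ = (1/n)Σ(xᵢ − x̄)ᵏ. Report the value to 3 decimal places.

-0.844

x̄ = 21.6750
Σ(xᵢ − x̄)² = 2551.9275 ⇒ m₂ = 637.98187
Σ(xᵢ − x̄)⁴ = 3510400.5849 ⇒ m₄ = 877600.14623
m₂² = 407020.87283
g2 = m₄/m₂² − 3 = 2.15616 − 3 ≈ -0.844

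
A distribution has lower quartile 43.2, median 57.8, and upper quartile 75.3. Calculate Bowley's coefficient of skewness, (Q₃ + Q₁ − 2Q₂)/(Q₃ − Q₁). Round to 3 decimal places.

numerator: Q₃ + Q₁ − 2Q₂ = 75.3 + 43.2 − 2×57.8 = 2.9000
denominator: Q₃ − Q₁ = 75.3 − 43.2 = 32.1000
Bowley skewness = 2.9000 / 32.1000 ≈ 0.090

0.090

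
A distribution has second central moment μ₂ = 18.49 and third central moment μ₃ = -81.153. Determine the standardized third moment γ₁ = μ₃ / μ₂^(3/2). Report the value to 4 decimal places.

-1.0207

σ = √μ₂ = √18.49 = 4.30000
σ³ = μ₂^(3/2) = 79.50700
γ₁ = μ₃/σ³ = -81.153 / 79.50700 ≈ -1.0207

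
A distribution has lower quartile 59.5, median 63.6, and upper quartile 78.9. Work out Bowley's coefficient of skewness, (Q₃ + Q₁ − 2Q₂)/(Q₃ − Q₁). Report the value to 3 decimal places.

0.577

numerator: Q₃ + Q₁ − 2Q₂ = 78.9 + 59.5 − 2×63.6 = 11.2000
denominator: Q₃ − Q₁ = 78.9 − 59.5 = 19.4000
Bowley skewness = 11.2000 / 19.4000 ≈ 0.577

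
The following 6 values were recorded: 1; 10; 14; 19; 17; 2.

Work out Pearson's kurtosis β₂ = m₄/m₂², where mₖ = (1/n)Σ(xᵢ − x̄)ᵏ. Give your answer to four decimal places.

1.4691

x̄ = 10.5000
Σ(xᵢ − x̄)² = 289.5000 ⇒ m₂ = 48.25000
Σ(xᵢ − x̄)⁴ = 20520.3750 ⇒ m₄ = 3420.06250
m₂² = 2328.06250
β₂ = m₄/m₂² = 3420.06250 / 2328.06250 ≈ 1.4691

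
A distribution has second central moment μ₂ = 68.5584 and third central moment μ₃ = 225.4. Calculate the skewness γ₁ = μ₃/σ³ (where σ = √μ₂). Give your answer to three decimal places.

0.397

σ = √μ₂ = √68.5584 = 8.28000
σ³ = μ₂^(3/2) = 567.66355
γ₁ = μ₃/σ³ = 225.4 / 567.66355 ≈ 0.397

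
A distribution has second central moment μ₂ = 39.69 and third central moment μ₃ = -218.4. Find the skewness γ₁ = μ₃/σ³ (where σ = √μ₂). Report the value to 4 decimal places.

σ = √μ₂ = √39.69 = 6.30000
σ³ = μ₂^(3/2) = 250.04700
γ₁ = μ₃/σ³ = -218.4 / 250.04700 ≈ -0.8734

-0.8734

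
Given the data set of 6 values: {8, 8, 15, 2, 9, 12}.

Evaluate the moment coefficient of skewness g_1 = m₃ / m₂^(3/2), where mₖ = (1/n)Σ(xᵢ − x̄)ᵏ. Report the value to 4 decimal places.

-0.2656

x̄ = (8 + 8 + 15 + 2 + 9 + 12) / 6 = 9.0000
deviations (xᵢ − x̄): -1.0000, -1.0000, 6.0000, -7.0000, 0.0000, 3.0000
Σ(xᵢ − x̄)² = 96.0000 ⇒ m₂ = 96.0000/6 = 16.00000
Σ(xᵢ − x̄)³ = -102.0000 ⇒ m₃ = -102.0000/6 = -17.00000
m₂^(3/2) = 16.00000^(1.5) = 64.00000
g_1 = m₃ / m₂^(3/2) = -17.00000 / 64.00000 ≈ -0.2656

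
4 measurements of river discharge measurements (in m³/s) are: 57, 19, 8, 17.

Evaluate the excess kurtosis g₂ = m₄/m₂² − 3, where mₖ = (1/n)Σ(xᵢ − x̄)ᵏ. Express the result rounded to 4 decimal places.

-0.7736

x̄ = 25.2500
Σ(xᵢ − x̄)² = 1412.7500 ⇒ m₂ = 353.18750
Σ(xᵢ − x̄)⁴ = 1110891.8281 ⇒ m₄ = 277722.95703
m₂² = 124741.41016
g₂ = m₄/m₂² − 3 = 2.22639 − 3 ≈ -0.7736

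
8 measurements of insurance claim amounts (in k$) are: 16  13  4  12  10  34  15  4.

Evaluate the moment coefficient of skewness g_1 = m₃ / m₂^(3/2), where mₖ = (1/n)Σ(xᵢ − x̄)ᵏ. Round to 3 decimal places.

1.247

x̄ = (16 + 13 + 4 + 12 + 10 + 34 + 15 + 4) / 8 = 13.5000
deviations (xᵢ − x̄): 2.5000, -0.5000, -9.5000, -1.5000, -3.5000, 20.5000, 1.5000, -9.5000
Σ(xᵢ − x̄)² = 624.0000 ⇒ m₂ = 624.0000/8 = 78.00000
Σ(xᵢ − x̄)³ = 6873.0000 ⇒ m₃ = 6873.0000/8 = 859.12500
m₂^(3/2) = 78.00000^(1.5) = 688.87735
g_1 = m₃ / m₂^(3/2) = 859.12500 / 688.87735 ≈ 1.247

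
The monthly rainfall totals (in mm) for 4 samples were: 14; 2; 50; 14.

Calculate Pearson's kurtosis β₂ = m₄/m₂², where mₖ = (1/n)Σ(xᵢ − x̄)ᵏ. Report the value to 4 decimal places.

x̄ = 20.0000
Σ(xᵢ − x̄)² = 1296.0000 ⇒ m₂ = 324.00000
Σ(xᵢ − x̄)⁴ = 917568.0000 ⇒ m₄ = 229392.00000
m₂² = 104976.00000
β₂ = m₄/m₂² = 229392.00000 / 104976.00000 ≈ 2.1852

2.1852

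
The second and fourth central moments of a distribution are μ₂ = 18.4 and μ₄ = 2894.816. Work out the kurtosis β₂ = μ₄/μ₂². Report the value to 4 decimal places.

μ₂² = 18.4² = 338.56000
μ₄/μ₂² = 2894.816 / 338.56000 = 8.55038
β₂ ≈ 8.5504

8.5504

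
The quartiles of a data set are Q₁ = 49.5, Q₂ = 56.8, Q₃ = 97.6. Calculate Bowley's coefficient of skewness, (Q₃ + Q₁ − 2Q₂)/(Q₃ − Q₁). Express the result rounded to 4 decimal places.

numerator: Q₃ + Q₁ − 2Q₂ = 97.6 + 49.5 − 2×56.8 = 33.5000
denominator: Q₃ − Q₁ = 97.6 − 49.5 = 48.1000
Bowley skewness = 33.5000 / 48.1000 ≈ 0.6965

0.6965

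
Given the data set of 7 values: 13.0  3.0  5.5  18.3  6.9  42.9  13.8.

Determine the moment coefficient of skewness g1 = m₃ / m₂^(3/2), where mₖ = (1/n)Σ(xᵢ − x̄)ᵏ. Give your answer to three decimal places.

x̄ = (13.0 + 3.0 + 5.5 + 18.3 + 6.9 + 42.9 + 13.8) / 7 = 14.7714
deviations (xᵢ − x̄): -1.7714, -11.7714, -9.2714, 3.5286, -7.8714, 28.1286, -0.9714
Σ(xᵢ − x̄)² = 1094.2343 ⇒ m₂ = 1094.2343/7 = 156.31918
Σ(xᵢ − x̄)³ = 19377.4477 ⇒ m₃ = 19377.4477/7 = 2768.20681
m₂^(3/2) = 156.31918^(1.5) = 1954.42234
g1 = m₃ / m₂^(3/2) = 2768.20681 / 1954.42234 ≈ 1.416

1.416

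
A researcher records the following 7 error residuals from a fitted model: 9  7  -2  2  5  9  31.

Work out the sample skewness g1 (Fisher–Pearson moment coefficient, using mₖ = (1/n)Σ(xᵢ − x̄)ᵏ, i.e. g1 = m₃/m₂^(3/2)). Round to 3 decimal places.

x̄ = (9 + 7 - 2 + 2 + 5 + 9 + 31) / 7 = 8.7143
deviations (xᵢ − x̄): 0.2857, -1.7143, -10.7143, -6.7143, -3.7143, 0.2857, 22.2857
Σ(xᵢ − x̄)² = 673.4286 ⇒ m₂ = 673.4286/7 = 96.20408
Σ(xᵢ − x̄)³ = 9479.3878 ⇒ m₃ = 9479.3878/7 = 1354.19825
m₂^(3/2) = 96.20408^(1.5) = 943.60503
g1 = m₃ / m₂^(3/2) = 1354.19825 / 943.60503 ≈ 1.435

1.435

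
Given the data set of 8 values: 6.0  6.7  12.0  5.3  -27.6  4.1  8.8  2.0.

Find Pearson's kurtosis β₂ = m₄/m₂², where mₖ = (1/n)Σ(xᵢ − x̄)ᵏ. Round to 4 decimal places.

x̄ = 2.1625
Σ(xᵢ − x̄)² = 1075.5788 ⇒ m₂ = 134.44734
Σ(xᵢ − x̄)⁴ = 796711.3942 ⇒ m₄ = 99588.92427
m₂² = 18076.08824
β₂ = m₄/m₂² = 99588.92427 / 18076.08824 ≈ 5.5094

5.5094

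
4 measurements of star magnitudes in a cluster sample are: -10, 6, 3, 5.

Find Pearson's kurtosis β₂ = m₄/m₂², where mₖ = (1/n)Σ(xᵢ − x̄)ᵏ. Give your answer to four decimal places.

2.2555

x̄ = 1.0000
Σ(xᵢ − x̄)² = 166.0000 ⇒ m₂ = 41.50000
Σ(xᵢ − x̄)⁴ = 15538.0000 ⇒ m₄ = 3884.50000
m₂² = 1722.25000
β₂ = m₄/m₂² = 3884.50000 / 1722.25000 ≈ 2.2555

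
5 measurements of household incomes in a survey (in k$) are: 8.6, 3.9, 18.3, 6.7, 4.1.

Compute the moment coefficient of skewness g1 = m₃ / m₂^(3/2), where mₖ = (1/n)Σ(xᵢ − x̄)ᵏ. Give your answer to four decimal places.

1.1223

x̄ = (8.6 + 3.9 + 18.3 + 6.7 + 4.1) / 5 = 8.3200
deviations (xᵢ − x̄): 0.2800, -4.4200, 9.9800, -1.6200, -4.2200
Σ(xᵢ − x̄)² = 139.6480 ⇒ m₂ = 139.6480/5 = 27.92960
Σ(xᵢ − x̄)³ = 828.2801 ⇒ m₃ = 828.2801/5 = 165.65602
m₂^(3/2) = 27.92960^(1.5) = 147.60364
g1 = m₃ / m₂^(3/2) = 165.65602 / 147.60364 ≈ 1.1223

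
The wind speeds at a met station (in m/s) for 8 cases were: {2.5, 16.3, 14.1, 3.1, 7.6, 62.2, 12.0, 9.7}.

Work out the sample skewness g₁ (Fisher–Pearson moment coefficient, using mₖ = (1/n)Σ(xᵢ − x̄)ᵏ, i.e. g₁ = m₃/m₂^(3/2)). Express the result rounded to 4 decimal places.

x̄ = (2.5 + 16.3 + 14.1 + 3.1 + 7.6 + 62.2 + 12.0 + 9.7) / 8 = 15.9375
deviations (xᵢ − x̄): -13.4375, 0.3625, -1.8375, -12.8375, -8.3375, 46.2625, -3.9375, -6.2375
Σ(xᵢ − x̄)² = 2613.0188 ⇒ m₂ = 2613.0188/8 = 326.62734
Σ(xᵢ − x̄)³ = 93580.4240 ⇒ m₃ = 93580.4240/8 = 11697.55300
m₂^(3/2) = 326.62734^(1.5) = 5903.08190
g₁ = m₃ / m₂^(3/2) = 11697.55300 / 5903.08190 ≈ 1.9816

1.9816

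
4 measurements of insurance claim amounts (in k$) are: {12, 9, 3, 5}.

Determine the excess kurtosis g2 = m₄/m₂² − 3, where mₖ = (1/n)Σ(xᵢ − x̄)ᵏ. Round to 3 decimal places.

x̄ = 7.2500
Σ(xᵢ − x̄)² = 48.7500 ⇒ m₂ = 12.18750
Σ(xᵢ − x̄)⁴ = 870.3281 ⇒ m₄ = 217.58203
m₂² = 148.53516
g2 = m₄/m₂² − 3 = 1.46485 − 3 ≈ -1.535

-1.535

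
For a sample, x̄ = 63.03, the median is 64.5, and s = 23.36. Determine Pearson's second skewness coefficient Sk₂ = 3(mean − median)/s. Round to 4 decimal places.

-0.1888

Sk₂ = 3(63.03 − 64.5) / 23.36 = 3 × -1.4700 / 23.36
    = -4.4100 / 23.36 ≈ -0.1888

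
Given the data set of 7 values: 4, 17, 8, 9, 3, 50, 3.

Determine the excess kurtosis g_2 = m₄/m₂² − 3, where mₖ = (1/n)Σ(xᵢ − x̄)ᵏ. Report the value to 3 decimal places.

1.383

x̄ = 13.4286
Σ(xᵢ − x̄)² = 1705.7143 ⇒ m₂ = 243.67347
Σ(xᵢ − x̄)⁴ = 1821798.3324 ⇒ m₄ = 260256.90462
m₂² = 59376.75968
g_2 = m₄/m₂² − 3 = 4.38314 − 3 ≈ 1.383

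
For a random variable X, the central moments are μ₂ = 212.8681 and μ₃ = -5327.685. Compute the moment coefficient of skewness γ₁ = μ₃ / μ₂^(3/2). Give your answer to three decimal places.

σ = √μ₂ = √212.8681 = 14.59000
σ³ = μ₂^(3/2) = 3105.74558
γ₁ = μ₃/σ³ = -5327.685 / 3105.74558 ≈ -1.715

-1.715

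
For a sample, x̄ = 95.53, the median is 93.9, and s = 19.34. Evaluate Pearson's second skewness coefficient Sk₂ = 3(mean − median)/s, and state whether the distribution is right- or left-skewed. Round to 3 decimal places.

Sk₂ = 3(95.53 − 93.9) / 19.34 = 3 × 1.6300 / 19.34
    = 4.8900 / 19.34 ≈ 0.253
Sk₂ > 0 ⇒ mean > median ⇒ right-skewed (positive skew).

0.253, right-skewed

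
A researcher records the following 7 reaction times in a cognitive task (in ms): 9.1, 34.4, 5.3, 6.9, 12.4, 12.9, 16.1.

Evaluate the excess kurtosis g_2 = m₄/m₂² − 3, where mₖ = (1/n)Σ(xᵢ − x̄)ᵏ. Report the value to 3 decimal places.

0.945

x̄ = 13.8714
Σ(xᵢ − x̄)² = 574.3343 ⇒ m₂ = 82.04776
Σ(xᵢ − x̄)⁴ = 185905.0583 ⇒ m₄ = 26557.86547
m₂² = 6731.83412
g_2 = m₄/m₂² − 3 = 3.94512 − 3 ≈ 0.945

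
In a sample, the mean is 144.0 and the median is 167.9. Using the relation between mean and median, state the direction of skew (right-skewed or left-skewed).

mean − median = 144.0 − 167.9 = -23.9
mean < median ⇒ the longer tail is on the left ⇒ left-skewed (negatively skewed).

left-skewed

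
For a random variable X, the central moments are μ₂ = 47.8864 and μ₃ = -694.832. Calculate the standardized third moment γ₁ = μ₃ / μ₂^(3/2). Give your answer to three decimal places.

-2.097

σ = √μ₂ = √47.8864 = 6.92000
σ³ = μ₂^(3/2) = 331.37389
γ₁ = μ₃/σ³ = -694.832 / 331.37389 ≈ -2.097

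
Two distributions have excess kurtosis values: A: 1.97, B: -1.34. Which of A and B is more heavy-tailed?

A

Higher excess kurtosis ⇒ heavier tails relative to the normal distribution.
1.97 vs -1.34: the larger is 1.97, so A has heavier tails. (A is leptokurtic — heavier-than-normal tails; the other is platykurtic.)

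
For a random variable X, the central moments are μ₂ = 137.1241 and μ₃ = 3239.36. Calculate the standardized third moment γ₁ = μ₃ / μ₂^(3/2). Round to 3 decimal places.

σ = √μ₂ = √137.1241 = 11.71000
σ³ = μ₂^(3/2) = 1605.72321
γ₁ = μ₃/σ³ = 3239.36 / 1605.72321 ≈ 2.017

2.017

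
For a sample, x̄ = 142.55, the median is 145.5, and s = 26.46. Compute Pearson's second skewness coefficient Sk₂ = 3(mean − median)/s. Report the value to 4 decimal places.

-0.3345

Sk₂ = 3(142.55 − 145.5) / 26.46 = 3 × -2.9500 / 26.46
    = -8.8500 / 26.46 ≈ -0.3345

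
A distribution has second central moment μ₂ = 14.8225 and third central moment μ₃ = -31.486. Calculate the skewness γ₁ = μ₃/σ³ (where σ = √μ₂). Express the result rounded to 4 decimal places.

σ = √μ₂ = √14.8225 = 3.85000
σ³ = μ₂^(3/2) = 57.06663
γ₁ = μ₃/σ³ = -31.486 / 57.06663 ≈ -0.5517

-0.5517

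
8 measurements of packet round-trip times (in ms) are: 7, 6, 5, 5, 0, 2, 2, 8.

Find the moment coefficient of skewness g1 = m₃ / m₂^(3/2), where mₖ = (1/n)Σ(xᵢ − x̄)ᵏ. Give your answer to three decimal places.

x̄ = (7 + 6 + 5 + 5 + 0 + 2 + 2 + 8) / 8 = 4.3750
deviations (xᵢ − x̄): 2.6250, 1.6250, 0.6250, 0.6250, -4.3750, -2.3750, -2.3750, 3.6250
Σ(xᵢ − x̄)² = 53.8750 ⇒ m₂ = 53.8750/8 = 6.73438
Σ(xᵢ − x̄)³ = -40.0313 ⇒ m₃ = -40.0313/8 = -5.00391
m₂^(3/2) = 6.73438^(1.5) = 17.47616
g1 = m₃ / m₂^(3/2) = -5.00391 / 17.47616 ≈ -0.286

-0.286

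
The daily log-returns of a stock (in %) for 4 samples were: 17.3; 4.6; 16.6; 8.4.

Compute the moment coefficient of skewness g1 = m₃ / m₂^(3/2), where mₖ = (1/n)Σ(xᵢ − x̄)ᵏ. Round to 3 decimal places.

-0.174

x̄ = (17.3 + 4.6 + 16.6 + 8.4) / 4 = 11.7250
deviations (xᵢ − x̄): 5.5750, -7.1250, 4.8750, -3.3250
Σ(xᵢ − x̄)² = 116.6675 ⇒ m₂ = 116.6675/4 = 29.16688
Σ(xᵢ − x̄)³ = -109.3331 ⇒ m₃ = -109.3331/4 = -27.33328
m₂^(3/2) = 29.16688^(1.5) = 157.51969
g1 = m₃ / m₂^(3/2) = -27.33328 / 157.51969 ≈ -0.174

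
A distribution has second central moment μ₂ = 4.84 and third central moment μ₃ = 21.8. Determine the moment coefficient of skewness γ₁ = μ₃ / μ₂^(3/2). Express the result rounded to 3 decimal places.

2.047

σ = √μ₂ = √4.84 = 2.20000
σ³ = μ₂^(3/2) = 10.64800
γ₁ = μ₃/σ³ = 21.8 / 10.64800 ≈ 2.047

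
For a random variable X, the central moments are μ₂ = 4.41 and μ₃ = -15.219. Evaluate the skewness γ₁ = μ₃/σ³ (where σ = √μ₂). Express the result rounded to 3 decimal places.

-1.643

σ = √μ₂ = √4.41 = 2.10000
σ³ = μ₂^(3/2) = 9.26100
γ₁ = μ₃/σ³ = -15.219 / 9.26100 ≈ -1.643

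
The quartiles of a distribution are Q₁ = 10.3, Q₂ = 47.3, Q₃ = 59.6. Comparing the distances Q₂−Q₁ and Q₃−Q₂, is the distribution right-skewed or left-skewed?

Q₂ − Q₁ = 37.0;  Q₃ − Q₂ = 12.3
Q₂ − Q₁ > Q₃ − Q₂ ⇒ the lower half is more spread out ⇒ left-skewed.

left-skewed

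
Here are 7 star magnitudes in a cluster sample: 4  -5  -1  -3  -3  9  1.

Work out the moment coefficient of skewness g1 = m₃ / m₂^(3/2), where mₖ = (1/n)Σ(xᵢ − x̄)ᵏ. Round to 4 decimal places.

x̄ = (4 - 5 - 1 - 3 - 3 + 9 + 1) / 7 = 0.2857
deviations (xᵢ − x̄): 3.7143, -5.2857, -1.2857, -3.2857, -3.2857, 8.7143, 0.7143
Σ(xᵢ − x̄)² = 141.4286 ⇒ m₂ = 141.4286/7 = 20.20408
Σ(xᵢ − x̄)³ = 492.6122 ⇒ m₃ = 492.6122/7 = 70.37318
m₂^(3/2) = 20.20408^(1.5) = 90.81523
g1 = m₃ / m₂^(3/2) = 70.37318 / 90.81523 ≈ 0.7749

0.7749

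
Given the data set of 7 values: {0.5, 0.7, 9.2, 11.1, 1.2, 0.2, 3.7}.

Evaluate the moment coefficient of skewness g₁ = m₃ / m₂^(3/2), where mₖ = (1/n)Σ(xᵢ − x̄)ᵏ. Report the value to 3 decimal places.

0.811

x̄ = (0.5 + 0.7 + 9.2 + 11.1 + 1.2 + 0.2 + 3.7) / 7 = 3.8000
deviations (xᵢ − x̄): -3.3000, -3.1000, 5.4000, 7.3000, -2.6000, -3.6000, -0.1000
Σ(xᵢ − x̄)² = 122.6800 ⇒ m₂ = 122.6800/7 = 17.52571
Σ(xᵢ − x̄)³ = 416.5200 ⇒ m₃ = 416.5200/7 = 59.50286
m₂^(3/2) = 17.52571^(1.5) = 73.36917
g₁ = m₃ / m₂^(3/2) = 59.50286 / 73.36917 ≈ 0.811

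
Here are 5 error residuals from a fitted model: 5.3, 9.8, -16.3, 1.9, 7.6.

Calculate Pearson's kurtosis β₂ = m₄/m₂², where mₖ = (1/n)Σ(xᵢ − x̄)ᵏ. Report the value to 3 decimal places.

x̄ = 1.6600
Σ(xᵢ − x̄)² = 437.4120 ⇒ m₂ = 87.48240
Σ(xᵢ − x̄)⁴ = 109856.8080 ⇒ m₄ = 21971.36161
m₂² = 7653.17031
β₂ = m₄/m₂² = 21971.36161 / 7653.17031 ≈ 2.871

2.871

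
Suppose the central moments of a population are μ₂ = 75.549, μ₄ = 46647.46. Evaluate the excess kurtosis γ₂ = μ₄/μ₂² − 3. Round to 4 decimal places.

5.1728

μ₂² = 75.549² = 5707.65140
μ₄/μ₂² = 46647.46 / 5707.65140 = 8.17279
γ₂ = 8.17279 − 3 ≈ 5.1728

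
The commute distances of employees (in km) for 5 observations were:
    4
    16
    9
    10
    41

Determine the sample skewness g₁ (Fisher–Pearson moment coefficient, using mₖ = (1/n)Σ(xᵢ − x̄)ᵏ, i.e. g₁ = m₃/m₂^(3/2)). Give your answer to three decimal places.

x̄ = (4 + 16 + 9 + 10 + 41) / 5 = 16.0000
deviations (xᵢ − x̄): -12.0000, 0.0000, -7.0000, -6.0000, 25.0000
Σ(xᵢ − x̄)² = 854.0000 ⇒ m₂ = 854.0000/5 = 170.80000
Σ(xᵢ − x̄)³ = 13338.0000 ⇒ m₃ = 13338.0000/5 = 2667.60000
m₂^(3/2) = 170.80000^(1.5) = 2232.19330
g₁ = m₃ / m₂^(3/2) = 2667.60000 / 2232.19330 ≈ 1.195

1.195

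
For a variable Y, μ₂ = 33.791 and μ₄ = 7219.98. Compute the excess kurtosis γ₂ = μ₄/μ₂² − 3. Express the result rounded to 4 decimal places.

μ₂² = 33.791² = 1141.83168
μ₄/μ₂² = 7219.98 / 1141.83168 = 6.32316
γ₂ = 6.32316 − 3 ≈ 3.3232

3.3232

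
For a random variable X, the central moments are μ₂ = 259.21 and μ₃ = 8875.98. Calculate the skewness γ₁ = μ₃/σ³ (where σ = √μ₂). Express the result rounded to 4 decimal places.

2.1269

σ = √μ₂ = √259.21 = 16.10000
σ³ = μ₂^(3/2) = 4173.28100
γ₁ = μ₃/σ³ = 8875.98 / 4173.28100 ≈ 2.1269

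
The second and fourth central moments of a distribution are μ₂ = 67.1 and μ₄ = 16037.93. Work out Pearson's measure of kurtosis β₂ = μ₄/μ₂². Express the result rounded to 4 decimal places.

3.5621

μ₂² = 67.1² = 4502.41000
μ₄/μ₂² = 16037.93 / 4502.41000 = 3.56208
β₂ ≈ 3.5621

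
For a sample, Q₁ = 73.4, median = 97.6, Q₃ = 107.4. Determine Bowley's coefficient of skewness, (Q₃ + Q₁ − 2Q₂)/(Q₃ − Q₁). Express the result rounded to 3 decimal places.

numerator: Q₃ + Q₁ − 2Q₂ = 107.4 + 73.4 − 2×97.6 = -14.4000
denominator: Q₃ − Q₁ = 107.4 − 73.4 = 34.0000
Bowley skewness = -14.4000 / 34.0000 ≈ -0.424

-0.424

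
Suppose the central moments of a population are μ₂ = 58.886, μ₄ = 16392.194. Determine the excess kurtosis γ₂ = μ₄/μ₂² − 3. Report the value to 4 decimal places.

1.7273

μ₂² = 58.886² = 3467.56100
μ₄/μ₂² = 16392.194 / 3467.56100 = 4.72730
γ₂ = 4.72730 − 3 ≈ 1.7273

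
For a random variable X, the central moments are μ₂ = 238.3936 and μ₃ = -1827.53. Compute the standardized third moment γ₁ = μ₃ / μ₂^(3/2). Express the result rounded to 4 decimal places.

-0.4965

σ = √μ₂ = √238.3936 = 15.44000
σ³ = μ₂^(3/2) = 3680.79718
γ₁ = μ₃/σ³ = -1827.53 / 3680.79718 ≈ -0.4965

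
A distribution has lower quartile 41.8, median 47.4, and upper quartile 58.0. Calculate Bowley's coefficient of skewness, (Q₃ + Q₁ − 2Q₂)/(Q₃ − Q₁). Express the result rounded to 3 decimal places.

0.309

numerator: Q₃ + Q₁ − 2Q₂ = 58.0 + 41.8 − 2×47.4 = 5.0000
denominator: Q₃ − Q₁ = 58.0 − 41.8 = 16.2000
Bowley skewness = 5.0000 / 16.2000 ≈ 0.309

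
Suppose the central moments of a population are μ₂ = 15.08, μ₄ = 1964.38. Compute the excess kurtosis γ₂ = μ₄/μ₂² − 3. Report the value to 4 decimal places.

μ₂² = 15.08² = 227.40640
μ₄/μ₂² = 1964.38 / 227.40640 = 8.63819
γ₂ = 8.63819 − 3 ≈ 5.6382

5.6382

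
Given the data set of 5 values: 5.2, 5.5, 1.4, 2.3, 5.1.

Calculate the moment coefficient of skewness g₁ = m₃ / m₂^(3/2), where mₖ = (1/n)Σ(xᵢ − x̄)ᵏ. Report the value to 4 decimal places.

-0.4738

x̄ = (5.2 + 5.5 + 1.4 + 2.3 + 5.1) / 5 = 3.9000
deviations (xᵢ − x̄): 1.3000, 1.6000, -2.5000, -1.6000, 1.2000
Σ(xᵢ − x̄)² = 14.5000 ⇒ m₂ = 14.5000/5 = 2.90000
Σ(xᵢ − x̄)³ = -11.7000 ⇒ m₃ = -11.7000/5 = -2.34000
m₂^(3/2) = 2.90000^(1.5) = 4.93852
g₁ = m₃ / m₂^(3/2) = -2.34000 / 4.93852 ≈ -0.4738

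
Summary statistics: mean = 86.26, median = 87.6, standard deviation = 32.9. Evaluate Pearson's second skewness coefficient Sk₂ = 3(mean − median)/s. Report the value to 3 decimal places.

-0.122

Sk₂ = 3(86.26 − 87.6) / 32.9 = 3 × -1.3400 / 32.9
    = -4.0200 / 32.9 ≈ -0.122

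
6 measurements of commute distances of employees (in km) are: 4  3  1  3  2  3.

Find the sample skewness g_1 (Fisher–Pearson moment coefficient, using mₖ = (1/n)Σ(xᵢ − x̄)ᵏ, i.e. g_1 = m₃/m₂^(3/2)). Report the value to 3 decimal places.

-0.486

x̄ = (4 + 3 + 1 + 3 + 2 + 3) / 6 = 2.6667
deviations (xᵢ − x̄): 1.3333, 0.3333, -1.6667, 0.3333, -0.6667, 0.3333
Σ(xᵢ − x̄)² = 5.3333 ⇒ m₂ = 5.3333/6 = 0.88889
Σ(xᵢ − x̄)³ = -2.4444 ⇒ m₃ = -2.4444/6 = -0.40741
m₂^(3/2) = 0.88889^(1.5) = 0.83805
g_1 = m₃ / m₂^(3/2) = -0.40741 / 0.83805 ≈ -0.486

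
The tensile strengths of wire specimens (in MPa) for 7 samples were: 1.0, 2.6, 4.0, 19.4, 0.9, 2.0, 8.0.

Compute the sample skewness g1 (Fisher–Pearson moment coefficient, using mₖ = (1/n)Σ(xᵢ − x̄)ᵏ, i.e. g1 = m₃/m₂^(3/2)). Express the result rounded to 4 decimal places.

x̄ = (1.0 + 2.6 + 4.0 + 19.4 + 0.9 + 2.0 + 8.0) / 7 = 5.4143
deviations (xᵢ − x̄): -4.4143, -2.8143, -1.4143, 13.9857, -4.5143, -3.4143, 2.5857
Σ(xᵢ − x̄)² = 263.7286 ⇒ m₂ = 263.7286/7 = 37.67551
Σ(xᵢ − x̄)³ = 2509.9643 ⇒ m₃ = 2509.9643/7 = 358.56633
m₂^(3/2) = 37.67551^(1.5) = 231.25371
g1 = m₃ / m₂^(3/2) = 358.56633 / 231.25371 ≈ 1.5505

1.5505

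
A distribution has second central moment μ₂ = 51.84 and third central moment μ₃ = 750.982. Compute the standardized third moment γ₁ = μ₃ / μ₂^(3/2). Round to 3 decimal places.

σ = √μ₂ = √51.84 = 7.20000
σ³ = μ₂^(3/2) = 373.24800
γ₁ = μ₃/σ³ = 750.982 / 373.24800 ≈ 2.012

2.012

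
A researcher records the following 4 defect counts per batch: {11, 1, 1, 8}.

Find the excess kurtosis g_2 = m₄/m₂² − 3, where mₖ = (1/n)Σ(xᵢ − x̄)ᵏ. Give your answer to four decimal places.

-1.7758

x̄ = 5.2500
Σ(xᵢ − x̄)² = 76.7500 ⇒ m₂ = 19.18750
Σ(xᵢ − x̄)⁴ = 1802.8281 ⇒ m₄ = 450.70703
m₂² = 368.16016
g_2 = m₄/m₂² − 3 = 1.22421 − 3 ≈ -1.7758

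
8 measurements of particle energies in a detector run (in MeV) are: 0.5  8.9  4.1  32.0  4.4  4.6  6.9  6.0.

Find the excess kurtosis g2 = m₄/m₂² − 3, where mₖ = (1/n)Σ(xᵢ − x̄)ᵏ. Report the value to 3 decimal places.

2.483

x̄ = 8.4250
Σ(xᵢ − x̄)² = 676.5550 ⇒ m₂ = 84.56938
Σ(xᵢ − x̄)⁴ = 313703.1067 ⇒ m₄ = 39212.88834
m₂² = 7151.97919
g2 = m₄/m₂² − 3 = 5.48280 − 3 ≈ 2.483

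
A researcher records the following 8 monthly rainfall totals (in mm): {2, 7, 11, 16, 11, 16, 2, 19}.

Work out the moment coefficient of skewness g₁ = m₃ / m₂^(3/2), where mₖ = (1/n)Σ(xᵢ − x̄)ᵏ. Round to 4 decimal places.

-0.1856

x̄ = (2 + 7 + 11 + 16 + 11 + 16 + 2 + 19) / 8 = 10.5000
deviations (xᵢ − x̄): -8.5000, -3.5000, 0.5000, 5.5000, 0.5000, 5.5000, -8.5000, 8.5000
Σ(xᵢ − x̄)² = 290.0000 ⇒ m₂ = 290.0000/8 = 36.25000
Σ(xᵢ − x̄)³ = -324.0000 ⇒ m₃ = -324.0000/8 = -40.50000
m₂^(3/2) = 36.25000^(1.5) = 218.25390
g₁ = m₃ / m₂^(3/2) = -40.50000 / 218.25390 ≈ -0.1856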